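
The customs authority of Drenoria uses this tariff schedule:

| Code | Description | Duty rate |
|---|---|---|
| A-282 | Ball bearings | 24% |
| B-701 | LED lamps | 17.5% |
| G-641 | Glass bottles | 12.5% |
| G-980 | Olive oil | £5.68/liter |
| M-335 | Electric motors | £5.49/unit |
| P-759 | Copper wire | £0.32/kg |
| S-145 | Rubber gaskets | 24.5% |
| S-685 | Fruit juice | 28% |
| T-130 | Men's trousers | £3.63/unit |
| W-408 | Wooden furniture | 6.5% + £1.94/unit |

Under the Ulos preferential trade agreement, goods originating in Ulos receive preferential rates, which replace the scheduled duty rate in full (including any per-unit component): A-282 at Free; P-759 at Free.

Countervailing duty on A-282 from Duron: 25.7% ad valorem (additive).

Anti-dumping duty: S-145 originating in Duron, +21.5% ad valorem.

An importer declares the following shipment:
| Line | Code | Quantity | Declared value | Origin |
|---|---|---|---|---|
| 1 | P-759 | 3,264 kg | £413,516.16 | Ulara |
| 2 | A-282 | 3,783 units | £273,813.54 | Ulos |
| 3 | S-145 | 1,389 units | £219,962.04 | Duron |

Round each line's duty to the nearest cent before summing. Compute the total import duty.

Line 1 (P-759, Ulara, 3,264 kg, £413,516.16):
Base rate for P-759 is £0.32/kg.
P-759 has an FTA preferential rate, but origin Ulara is not Ulos; base rate stands.
Duty = 3,264 × £0.32 = £1,044.48.
Line 2 (A-282, Ulos, 3,783 units, £273,813.54):
Base rate for A-282 is 24%.
Origin Ulos qualifies under the Drenoria–Ulos agreement and A-282 is covered: preferential rate Free applies instead.
The additional-duty order on A-282 targets Duron, not Ulos; it does not apply.
Duty = £273,813.54 × 0% = £0.00.
Line 3 (S-145, Duron, 1,389 units, £219,962.04):
Base rate for S-145 is 24.5%.
Additional duty on S-145 from Duron: +21.5%. Applied ad valorem rate: 24.5% + 21.5% = 46%.
Duty = £219,962.04 × 46% = £101,182.54.
Total = £1,044.48 + £0.00 + £101,182.54 = £102,227.02.

£102,227.02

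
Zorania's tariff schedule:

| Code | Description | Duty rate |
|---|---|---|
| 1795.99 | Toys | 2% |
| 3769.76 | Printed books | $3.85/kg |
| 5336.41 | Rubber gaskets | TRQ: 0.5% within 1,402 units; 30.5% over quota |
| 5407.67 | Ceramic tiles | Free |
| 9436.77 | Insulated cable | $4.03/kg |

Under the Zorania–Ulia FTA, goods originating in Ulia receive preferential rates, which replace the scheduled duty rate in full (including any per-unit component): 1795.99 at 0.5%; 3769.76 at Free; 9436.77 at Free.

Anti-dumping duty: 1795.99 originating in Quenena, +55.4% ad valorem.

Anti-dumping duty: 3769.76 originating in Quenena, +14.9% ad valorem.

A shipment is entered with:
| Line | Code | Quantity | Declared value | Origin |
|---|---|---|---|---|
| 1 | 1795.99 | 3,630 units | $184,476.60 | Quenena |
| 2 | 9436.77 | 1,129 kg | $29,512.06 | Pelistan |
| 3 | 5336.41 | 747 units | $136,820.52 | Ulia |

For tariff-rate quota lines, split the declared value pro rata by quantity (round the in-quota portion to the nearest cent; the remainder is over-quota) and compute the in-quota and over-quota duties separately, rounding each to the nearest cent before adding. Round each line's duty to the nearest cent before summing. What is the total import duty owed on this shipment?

Line 1 (1795.99, Quenena, 3,630 units, $184,476.60):
Base rate for 1795.99 is 2%.
1795.99 has an FTA preferential rate, but origin Quenena is not Ulia; base rate stands.
Additional duty on 1795.99 from Quenena: +55.4%. Applied ad valorem rate: 2% + 55.4% = 57.4%.
Duty = $184,476.60 × 57.4% = $105,889.57.
Line 2 (9436.77, Pelistan, 1,129 kg, $29,512.06):
Base rate for 9436.77 is $4.03/kg.
9436.77 has an FTA preferential rate, but origin Pelistan is not Ulia; base rate stands.
Duty = 1,129 × $4.03 = $4,549.87.
Line 3 (5336.41, Ulia, 747 units, $136,820.52):
Code 5336.41 is under a tariff-rate quota (threshold 1,402 units). Quantity 747 units is within the quota, so the in-quota rate 0.5% applies to the full value.
Duty = $136,820.52 × 0.5% = $684.10.
Total = $105,889.57 + $4,549.87 + $684.10 = $111,123.54.

$111,123.54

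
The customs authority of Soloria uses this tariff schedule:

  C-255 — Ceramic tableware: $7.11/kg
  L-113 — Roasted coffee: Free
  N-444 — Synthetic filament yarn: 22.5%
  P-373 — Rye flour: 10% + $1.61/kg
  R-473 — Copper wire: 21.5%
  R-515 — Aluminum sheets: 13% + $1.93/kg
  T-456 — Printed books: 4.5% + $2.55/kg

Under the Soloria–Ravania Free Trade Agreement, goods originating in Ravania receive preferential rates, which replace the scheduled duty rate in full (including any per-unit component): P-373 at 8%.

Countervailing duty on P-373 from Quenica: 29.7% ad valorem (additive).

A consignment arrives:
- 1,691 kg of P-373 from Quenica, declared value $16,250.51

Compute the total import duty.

$9,173.96

Line 1 (P-373, Quenica, 1,691 kg, $16,250.51):
Base rate for P-373 is 10% + $1.61/kg.
P-373 has an FTA preferential rate, but origin Quenica is not Ravania; base rate stands.
Additional duty on P-373 from Quenica: +29.7%. Applied ad valorem rate: 10% + 29.7% = 39.7%.
Duty = $16,250.51 × 39.7% + 1,691 × $1.61 = $9,173.96.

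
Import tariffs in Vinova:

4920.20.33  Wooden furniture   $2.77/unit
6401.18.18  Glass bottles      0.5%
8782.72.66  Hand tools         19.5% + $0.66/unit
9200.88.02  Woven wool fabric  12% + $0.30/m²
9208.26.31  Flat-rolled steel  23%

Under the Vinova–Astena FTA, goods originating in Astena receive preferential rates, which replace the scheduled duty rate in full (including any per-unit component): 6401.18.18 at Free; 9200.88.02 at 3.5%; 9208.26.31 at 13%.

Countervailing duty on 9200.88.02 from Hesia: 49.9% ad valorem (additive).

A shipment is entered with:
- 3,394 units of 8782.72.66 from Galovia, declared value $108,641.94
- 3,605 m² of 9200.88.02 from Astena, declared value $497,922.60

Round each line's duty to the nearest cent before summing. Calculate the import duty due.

$40,852.51

Line 1 (8782.72.66, Galovia, 3,394 units, $108,641.94):
Base rate for 8782.72.66 is 19.5% + $0.66/unit.
Duty = $108,641.94 × 19.5% + 3,394 × $0.66 = $23,425.22.
Line 2 (9200.88.02, Astena, 3,605 m², $497,922.60):
Base rate for 9200.88.02 is 12% + $0.30/m².
Origin Astena qualifies under the Vinova–Astena agreement and 9200.88.02 is covered: preferential rate 3.5% applies instead.
The additional-duty order on 9200.88.02 targets Hesia, not Astena; it does not apply.
Duty = $497,922.60 × 3.5% = $17,427.29.
Total = $23,425.22 + $17,427.29 = $40,852.51.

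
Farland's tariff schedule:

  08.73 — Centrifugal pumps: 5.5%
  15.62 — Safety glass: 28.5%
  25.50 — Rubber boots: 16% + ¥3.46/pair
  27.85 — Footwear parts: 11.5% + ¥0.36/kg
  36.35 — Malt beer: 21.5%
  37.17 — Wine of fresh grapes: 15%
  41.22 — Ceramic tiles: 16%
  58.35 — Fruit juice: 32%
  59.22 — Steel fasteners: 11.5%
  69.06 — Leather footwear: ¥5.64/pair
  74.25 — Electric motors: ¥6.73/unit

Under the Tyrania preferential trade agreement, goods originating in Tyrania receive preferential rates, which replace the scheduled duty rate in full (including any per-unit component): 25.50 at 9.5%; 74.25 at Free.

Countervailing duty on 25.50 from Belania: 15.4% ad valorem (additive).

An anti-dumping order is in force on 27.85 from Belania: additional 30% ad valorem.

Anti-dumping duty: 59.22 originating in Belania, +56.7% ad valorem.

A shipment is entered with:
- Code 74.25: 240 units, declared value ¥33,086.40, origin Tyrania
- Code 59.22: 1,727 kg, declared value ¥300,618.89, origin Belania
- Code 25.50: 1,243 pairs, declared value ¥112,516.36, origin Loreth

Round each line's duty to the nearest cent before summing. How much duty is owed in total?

¥227,325.48

Line 1 (74.25, Tyrania, 240 units, ¥33,086.40):
Base rate for 74.25 is ¥6.73/unit.
Origin Tyrania qualifies under the Farland–Tyrania agreement and 74.25 is covered: preferential rate Free applies instead.
Duty = ¥33,086.40 × 0% = ¥0.00.
Line 2 (59.22, Belania, 1,727 kg, ¥300,618.89):
Base rate for 59.22 is 11.5%.
Additional duty on 59.22 from Belania: +56.7%. Applied ad valorem rate: 11.5% + 56.7% = 68.2%.
Duty = ¥300,618.89 × 68.2% = ¥205,022.08.
Line 3 (25.50, Loreth, 1,243 pairs, ¥112,516.36):
Base rate for 25.50 is 16% + ¥3.46/pair.
25.50 has an FTA preferential rate, but origin Loreth is not Tyrania; base rate stands.
The additional-duty order on 25.50 targets Belania, not Loreth; it does not apply.
Duty = ¥112,516.36 × 16% + 1,243 × ¥3.46 = ¥22,303.40.
Total = ¥0.00 + ¥205,022.08 + ¥22,303.40 = ¥227,325.48.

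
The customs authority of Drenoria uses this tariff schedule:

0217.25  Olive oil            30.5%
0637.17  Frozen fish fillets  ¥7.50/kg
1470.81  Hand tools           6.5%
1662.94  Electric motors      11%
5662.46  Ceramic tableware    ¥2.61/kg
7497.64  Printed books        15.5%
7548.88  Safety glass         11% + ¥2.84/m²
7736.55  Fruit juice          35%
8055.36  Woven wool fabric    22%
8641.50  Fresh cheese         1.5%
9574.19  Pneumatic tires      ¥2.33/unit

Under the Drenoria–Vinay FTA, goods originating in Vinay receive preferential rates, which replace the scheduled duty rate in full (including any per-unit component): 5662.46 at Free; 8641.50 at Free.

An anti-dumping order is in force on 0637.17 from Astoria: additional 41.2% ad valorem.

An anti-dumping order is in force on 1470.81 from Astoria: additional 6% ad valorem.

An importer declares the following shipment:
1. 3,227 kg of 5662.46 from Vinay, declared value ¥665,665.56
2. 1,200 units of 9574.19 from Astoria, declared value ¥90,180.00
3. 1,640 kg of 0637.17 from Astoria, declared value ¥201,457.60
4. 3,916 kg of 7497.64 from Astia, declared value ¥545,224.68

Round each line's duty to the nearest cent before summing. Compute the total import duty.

Line 1 (5662.46, Vinay, 3,227 kg, ¥665,665.56):
Base rate for 5662.46 is ¥2.61/kg.
Origin Vinay qualifies under the Drenoria–Vinay agreement and 5662.46 is covered: preferential rate Free applies instead.
Duty = ¥665,665.56 × 0% = ¥0.00.
Line 2 (9574.19, Astoria, 1,200 units, ¥90,180.00):
Base rate for 9574.19 is ¥2.33/unit.
Duty = 1,200 × ¥2.33 = ¥2,796.00.
Line 3 (0637.17, Astoria, 1,640 kg, ¥201,457.60):
Base rate for 0637.17 is ¥7.50/kg.
Additional duty on 0637.17 from Astoria: +41.2% ad valorem. Applied ad valorem rate = 41.2%.
Duty = ¥201,457.60 × 41.2% + 1,640 × ¥7.50 = ¥95,300.53.
Line 4 (7497.64, Astia, 3,916 kg, ¥545,224.68):
Base rate for 7497.64 is 15.5%.
Duty = ¥545,224.68 × 15.5% = ¥84,509.83.
Total = ¥0.00 + ¥2,796.00 + ¥95,300.53 + ¥84,509.83 = ¥182,606.36.

¥182,606.36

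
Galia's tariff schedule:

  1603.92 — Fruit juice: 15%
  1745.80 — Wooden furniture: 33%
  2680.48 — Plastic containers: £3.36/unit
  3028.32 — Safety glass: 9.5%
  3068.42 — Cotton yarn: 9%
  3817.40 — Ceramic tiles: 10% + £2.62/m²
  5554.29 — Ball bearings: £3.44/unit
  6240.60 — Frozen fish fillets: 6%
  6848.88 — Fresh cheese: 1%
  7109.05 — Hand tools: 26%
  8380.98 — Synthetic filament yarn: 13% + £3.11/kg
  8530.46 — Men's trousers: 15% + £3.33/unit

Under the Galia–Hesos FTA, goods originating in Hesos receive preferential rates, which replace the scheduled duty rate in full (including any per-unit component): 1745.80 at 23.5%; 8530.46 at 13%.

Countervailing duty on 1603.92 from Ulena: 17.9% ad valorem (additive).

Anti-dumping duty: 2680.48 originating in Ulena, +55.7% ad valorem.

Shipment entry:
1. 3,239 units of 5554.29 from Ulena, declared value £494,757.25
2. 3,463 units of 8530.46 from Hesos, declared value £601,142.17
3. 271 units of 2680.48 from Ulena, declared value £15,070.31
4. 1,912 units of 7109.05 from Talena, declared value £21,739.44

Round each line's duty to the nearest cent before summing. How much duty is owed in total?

£104,247.61

Line 1 (5554.29, Ulena, 3,239 units, £494,757.25):
Base rate for 5554.29 is £3.44/unit.
Duty = 3,239 × £3.44 = £11,142.16.
Line 2 (8530.46, Hesos, 3,463 units, £601,142.17):
Base rate for 8530.46 is 15% + £3.33/unit.
Origin Hesos qualifies under the Galia–Hesos agreement and 8530.46 is covered: preferential rate 13% applies instead.
Duty = £601,142.17 × 13% = £78,148.48.
Line 3 (2680.48, Ulena, 271 units, £15,070.31):
Base rate for 2680.48 is £3.36/unit.
Additional duty on 2680.48 from Ulena: +55.7% ad valorem. Applied ad valorem rate = 55.7%.
Duty = £15,070.31 × 55.7% + 271 × £3.36 = £9,304.72.
Line 4 (7109.05, Talena, 1,912 units, £21,739.44):
Base rate for 7109.05 is 26%.
Duty = £21,739.44 × 26% = £5,652.25.
Total = £11,142.16 + £78,148.48 + £9,304.72 + £5,652.25 = £104,247.61.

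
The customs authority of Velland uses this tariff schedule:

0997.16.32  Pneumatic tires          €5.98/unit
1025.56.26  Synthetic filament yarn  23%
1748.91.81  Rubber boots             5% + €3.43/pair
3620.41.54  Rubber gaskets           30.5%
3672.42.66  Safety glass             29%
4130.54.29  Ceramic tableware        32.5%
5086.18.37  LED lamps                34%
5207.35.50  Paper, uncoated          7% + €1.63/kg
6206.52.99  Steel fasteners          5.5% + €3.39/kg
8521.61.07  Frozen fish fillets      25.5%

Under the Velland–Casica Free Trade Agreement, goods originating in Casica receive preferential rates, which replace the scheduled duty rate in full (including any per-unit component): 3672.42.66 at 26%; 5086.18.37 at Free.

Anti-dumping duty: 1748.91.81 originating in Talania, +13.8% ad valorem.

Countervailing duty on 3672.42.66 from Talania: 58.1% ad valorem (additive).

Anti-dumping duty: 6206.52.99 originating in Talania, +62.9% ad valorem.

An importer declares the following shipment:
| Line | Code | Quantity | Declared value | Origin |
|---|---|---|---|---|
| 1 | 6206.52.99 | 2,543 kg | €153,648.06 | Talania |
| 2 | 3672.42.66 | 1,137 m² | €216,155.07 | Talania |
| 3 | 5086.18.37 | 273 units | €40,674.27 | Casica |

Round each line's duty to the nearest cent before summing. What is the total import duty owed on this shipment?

€301,987.11

Line 1 (6206.52.99, Talania, 2,543 kg, €153,648.06):
Base rate for 6206.52.99 is 5.5% + €3.39/kg.
Additional duty on 6206.52.99 from Talania: +62.9%. Applied ad valorem rate: 5.5% + 62.9% = 68.4%.
Duty = €153,648.06 × 68.4% + 2,543 × €3.39 = €113,716.04.
Line 2 (3672.42.66, Talania, 1,137 m², €216,155.07):
Base rate for 3672.42.66 is 29%.
3672.42.66 has an FTA preferential rate, but origin Talania is not Casica; base rate stands.
Additional duty on 3672.42.66 from Talania: +58.1%. Applied ad valorem rate: 29% + 58.1% = 87.1%.
Duty = €216,155.07 × 87.1% = €188,271.07.
Line 3 (5086.18.37, Casica, 273 units, €40,674.27):
Base rate for 5086.18.37 is 34%.
Origin Casica qualifies under the Velland–Casica agreement and 5086.18.37 is covered: preferential rate Free applies instead.
Duty = €40,674.27 × 0% = €0.00.
Total = €113,716.04 + €188,271.07 + €0.00 = €301,987.11.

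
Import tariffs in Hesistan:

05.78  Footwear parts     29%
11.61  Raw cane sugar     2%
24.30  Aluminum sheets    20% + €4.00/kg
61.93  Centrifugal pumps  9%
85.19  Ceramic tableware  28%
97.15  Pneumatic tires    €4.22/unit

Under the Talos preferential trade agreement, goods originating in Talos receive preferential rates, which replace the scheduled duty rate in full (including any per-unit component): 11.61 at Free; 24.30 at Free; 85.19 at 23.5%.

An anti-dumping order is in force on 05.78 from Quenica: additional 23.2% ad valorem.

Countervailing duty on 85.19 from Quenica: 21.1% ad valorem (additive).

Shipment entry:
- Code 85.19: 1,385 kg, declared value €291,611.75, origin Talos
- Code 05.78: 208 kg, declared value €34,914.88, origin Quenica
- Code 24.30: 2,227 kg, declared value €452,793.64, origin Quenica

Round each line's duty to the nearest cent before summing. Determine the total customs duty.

€186,221.06

Line 1 (85.19, Talos, 1,385 kg, €291,611.75):
Base rate for 85.19 is 28%.
Origin Talos qualifies under the Hesistan–Talos agreement and 85.19 is covered: preferential rate 23.5% applies instead.
The additional-duty order on 85.19 targets Quenica, not Talos; it does not apply.
Duty = €291,611.75 × 23.5% = €68,528.76.
Line 2 (05.78, Quenica, 208 kg, €34,914.88):
Base rate for 05.78 is 29%.
Additional duty on 05.78 from Quenica: +23.2%. Applied ad valorem rate: 29% + 23.2% = 52.2%.
Duty = €34,914.88 × 52.2% = €18,225.57.
Line 3 (24.30, Quenica, 2,227 kg, €452,793.64):
Base rate for 24.30 is 20% + €4.00/kg.
24.30 has an FTA preferential rate, but origin Quenica is not Talos; base rate stands.
Duty = €452,793.64 × 20% + 2,227 × €4.00 = €99,466.73.
Total = €68,528.76 + €18,225.57 + €99,466.73 = €186,221.06.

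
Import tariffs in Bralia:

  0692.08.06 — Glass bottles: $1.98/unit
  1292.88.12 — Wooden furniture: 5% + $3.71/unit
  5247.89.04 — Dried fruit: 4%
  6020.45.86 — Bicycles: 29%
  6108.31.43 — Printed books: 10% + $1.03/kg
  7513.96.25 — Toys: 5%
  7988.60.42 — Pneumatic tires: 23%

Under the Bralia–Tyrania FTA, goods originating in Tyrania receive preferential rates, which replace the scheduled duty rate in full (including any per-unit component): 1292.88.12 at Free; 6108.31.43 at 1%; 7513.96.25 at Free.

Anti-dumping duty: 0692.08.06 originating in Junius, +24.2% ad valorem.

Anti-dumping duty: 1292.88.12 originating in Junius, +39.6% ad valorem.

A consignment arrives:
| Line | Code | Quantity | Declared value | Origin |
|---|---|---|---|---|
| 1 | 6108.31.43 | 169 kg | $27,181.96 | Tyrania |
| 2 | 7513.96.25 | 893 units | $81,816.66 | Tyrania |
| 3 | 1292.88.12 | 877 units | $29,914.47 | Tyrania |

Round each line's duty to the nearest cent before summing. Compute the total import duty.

$271.82

Line 1 (6108.31.43, Tyrania, 169 kg, $27,181.96):
Base rate for 6108.31.43 is 10% + $1.03/kg.
Origin Tyrania qualifies under the Bralia–Tyrania agreement and 6108.31.43 is covered: preferential rate 1% applies instead.
Duty = $27,181.96 × 1% = $271.82.
Line 2 (7513.96.25, Tyrania, 893 units, $81,816.66):
Base rate for 7513.96.25 is 5%.
Origin Tyrania qualifies under the Bralia–Tyrania agreement and 7513.96.25 is covered: preferential rate Free applies instead.
Duty = $81,816.66 × 0% = $0.00.
Line 3 (1292.88.12, Tyrania, 877 units, $29,914.47):
Base rate for 1292.88.12 is 5% + $3.71/unit.
Origin Tyrania qualifies under the Bralia–Tyrania agreement and 1292.88.12 is covered: preferential rate Free applies instead.
The additional-duty order on 1292.88.12 targets Junius, not Tyrania; it does not apply.
Duty = $29,914.47 × 0% = $0.00.
Total = $271.82 + $0.00 + $0.00 = $271.82.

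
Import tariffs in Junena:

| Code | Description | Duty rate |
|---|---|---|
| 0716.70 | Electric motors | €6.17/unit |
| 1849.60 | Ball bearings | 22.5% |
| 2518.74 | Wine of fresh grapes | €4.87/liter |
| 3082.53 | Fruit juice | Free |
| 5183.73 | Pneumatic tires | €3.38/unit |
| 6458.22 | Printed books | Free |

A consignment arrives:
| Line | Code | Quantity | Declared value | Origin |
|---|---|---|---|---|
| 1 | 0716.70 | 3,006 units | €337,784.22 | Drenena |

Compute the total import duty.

€18,547.02

Line 1 (0716.70, Drenena, 3,006 units, €337,784.22):
Base rate for 0716.70 is €6.17/unit.
Duty = 3,006 × €6.17 = €18,547.02.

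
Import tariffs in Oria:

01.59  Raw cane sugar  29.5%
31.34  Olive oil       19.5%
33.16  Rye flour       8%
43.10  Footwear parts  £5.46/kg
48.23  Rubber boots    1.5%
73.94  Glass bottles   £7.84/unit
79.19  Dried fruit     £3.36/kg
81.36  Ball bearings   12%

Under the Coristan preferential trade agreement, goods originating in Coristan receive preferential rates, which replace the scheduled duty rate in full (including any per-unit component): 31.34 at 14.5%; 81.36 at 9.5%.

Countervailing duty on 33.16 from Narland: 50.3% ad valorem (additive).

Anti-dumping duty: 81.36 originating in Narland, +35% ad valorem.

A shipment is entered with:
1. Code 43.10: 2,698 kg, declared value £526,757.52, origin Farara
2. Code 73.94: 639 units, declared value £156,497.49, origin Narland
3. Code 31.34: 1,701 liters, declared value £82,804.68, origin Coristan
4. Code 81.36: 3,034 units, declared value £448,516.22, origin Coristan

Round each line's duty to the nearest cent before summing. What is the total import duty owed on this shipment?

Line 1 (43.10, Farara, 2,698 kg, £526,757.52):
Base rate for 43.10 is £5.46/kg.
Duty = 2,698 × £5.46 = £14,731.08.
Line 2 (73.94, Narland, 639 units, £156,497.49):
Base rate for 73.94 is £7.84/unit.
Duty = 639 × £7.84 = £5,009.76.
Line 3 (31.34, Coristan, 1,701 liters, £82,804.68):
Base rate for 31.34 is 19.5%.
Origin Coristan qualifies under the Oria–Coristan agreement and 31.34 is covered: preferential rate 14.5% applies instead.
Duty = £82,804.68 × 14.5% = £12,006.68.
Line 4 (81.36, Coristan, 3,034 units, £448,516.22):
Base rate for 81.36 is 12%.
Origin Coristan qualifies under the Oria–Coristan agreement and 81.36 is covered: preferential rate 9.5% applies instead.
The additional-duty order on 81.36 targets Narland, not Coristan; it does not apply.
Duty = £448,516.22 × 9.5% = £42,609.04.
Total = £14,731.08 + £5,009.76 + £12,006.68 + £42,609.04 = £74,356.56.

£74,356.56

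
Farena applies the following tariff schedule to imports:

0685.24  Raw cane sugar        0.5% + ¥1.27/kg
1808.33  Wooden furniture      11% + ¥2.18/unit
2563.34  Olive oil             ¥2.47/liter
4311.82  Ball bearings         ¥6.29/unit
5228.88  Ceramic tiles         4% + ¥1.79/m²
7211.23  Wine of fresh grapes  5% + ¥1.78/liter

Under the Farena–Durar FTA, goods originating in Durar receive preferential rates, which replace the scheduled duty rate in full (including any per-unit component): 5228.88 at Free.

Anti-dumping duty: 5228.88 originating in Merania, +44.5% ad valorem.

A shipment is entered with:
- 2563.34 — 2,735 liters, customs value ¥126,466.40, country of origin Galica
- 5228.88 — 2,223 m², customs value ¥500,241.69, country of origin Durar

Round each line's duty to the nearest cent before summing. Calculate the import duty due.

Line 1 (2563.34, Galica, 2,735 liters, ¥126,466.40):
Base rate for 2563.34 is ¥2.47/liter.
Duty = 2,735 × ¥2.47 = ¥6,755.45.
Line 2 (5228.88, Durar, 2,223 m², ¥500,241.69):
Base rate for 5228.88 is 4% + ¥1.79/m².
Origin Durar qualifies under the Farena–Durar agreement and 5228.88 is covered: preferential rate Free applies instead.
The additional-duty order on 5228.88 targets Merania, not Durar; it does not apply.
Duty = ¥500,241.69 × 0% = ¥0.00.
Total = ¥6,755.45 + ¥0.00 = ¥6,755.45.

¥6,755.45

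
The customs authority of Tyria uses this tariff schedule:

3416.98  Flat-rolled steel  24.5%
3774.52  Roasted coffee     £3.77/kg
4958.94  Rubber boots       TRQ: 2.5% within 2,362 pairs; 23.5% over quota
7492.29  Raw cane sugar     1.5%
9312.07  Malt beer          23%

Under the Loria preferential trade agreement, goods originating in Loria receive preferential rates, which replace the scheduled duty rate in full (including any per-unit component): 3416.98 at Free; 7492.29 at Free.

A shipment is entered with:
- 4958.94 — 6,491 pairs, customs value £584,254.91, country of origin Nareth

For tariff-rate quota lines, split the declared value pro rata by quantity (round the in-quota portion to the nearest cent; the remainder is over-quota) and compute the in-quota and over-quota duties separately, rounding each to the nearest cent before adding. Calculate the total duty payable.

£92,653.14

Line 1 (4958.94, Nareth, 6,491 pairs, £584,254.91):
Code 4958.94 is under a tariff-rate quota (threshold 2,362 pairs). In-quota: 2,362 pairs at 2.5%; over-quota: 4,129 pairs at 23.5%.
Pro-rata value split: in-quota = £584,254.91 × 2,362/6,491 = £212,603.62; over-quota = £584,254.91 − £212,603.62 = £371,651.29.
In-quota duty = £212,603.62 × 2.5% = £5,315.09. Over-quota duty = £371,651.29 × 23.5% = £87,338.05.
Line duty = £5,315.09 + £87,338.05 = £92,653.14.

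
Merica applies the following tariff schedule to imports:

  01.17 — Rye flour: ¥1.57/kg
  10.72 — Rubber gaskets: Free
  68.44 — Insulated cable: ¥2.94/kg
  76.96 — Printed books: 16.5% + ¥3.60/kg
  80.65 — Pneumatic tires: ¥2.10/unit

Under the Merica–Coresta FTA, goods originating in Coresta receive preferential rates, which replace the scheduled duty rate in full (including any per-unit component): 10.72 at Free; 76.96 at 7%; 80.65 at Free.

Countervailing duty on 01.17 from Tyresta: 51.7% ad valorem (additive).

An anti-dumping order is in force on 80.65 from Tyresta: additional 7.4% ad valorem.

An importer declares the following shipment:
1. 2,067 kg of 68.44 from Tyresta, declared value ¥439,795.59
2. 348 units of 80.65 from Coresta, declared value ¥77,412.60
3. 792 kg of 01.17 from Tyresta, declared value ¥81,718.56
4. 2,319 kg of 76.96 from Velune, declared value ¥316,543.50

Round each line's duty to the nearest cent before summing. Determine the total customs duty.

¥110,147.00

Line 1 (68.44, Tyresta, 2,067 kg, ¥439,795.59):
Base rate for 68.44 is ¥2.94/kg.
Duty = 2,067 × ¥2.94 = ¥6,076.98.
Line 2 (80.65, Coresta, 348 units, ¥77,412.60):
Base rate for 80.65 is ¥2.10/unit.
Origin Coresta qualifies under the Merica–Coresta agreement and 80.65 is covered: preferential rate Free applies instead.
The additional-duty order on 80.65 targets Tyresta, not Coresta; it does not apply.
Duty = ¥77,412.60 × 0% = ¥0.00.
Line 3 (01.17, Tyresta, 792 kg, ¥81,718.56):
Base rate for 01.17 is ¥1.57/kg.
Additional duty on 01.17 from Tyresta: +51.7% ad valorem. Applied ad valorem rate = 51.7%.
Duty = ¥81,718.56 × 51.7% + 792 × ¥1.57 = ¥43,491.94.
Line 4 (76.96, Velune, 2,319 kg, ¥316,543.50):
Base rate for 76.96 is 16.5% + ¥3.60/kg.
76.96 has an FTA preferential rate, but origin Velune is not Coresta; base rate stands.
Duty = ¥316,543.50 × 16.5% + 2,319 × ¥3.60 = ¥60,578.08.
Total = ¥6,076.98 + ¥0.00 + ¥43,491.94 + ¥60,578.08 = ¥110,147.00.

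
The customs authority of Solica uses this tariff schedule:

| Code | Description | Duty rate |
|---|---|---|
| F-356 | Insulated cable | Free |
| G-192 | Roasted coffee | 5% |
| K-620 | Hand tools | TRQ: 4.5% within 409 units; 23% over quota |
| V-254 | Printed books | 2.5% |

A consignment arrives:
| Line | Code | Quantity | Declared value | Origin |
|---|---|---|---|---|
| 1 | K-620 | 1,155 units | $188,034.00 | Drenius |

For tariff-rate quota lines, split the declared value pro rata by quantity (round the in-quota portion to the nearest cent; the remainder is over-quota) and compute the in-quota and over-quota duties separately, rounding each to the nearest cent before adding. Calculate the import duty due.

Line 1 (K-620, Drenius, 1,155 units, $188,034.00):
Code K-620 is under a tariff-rate quota (threshold 409 units). In-quota: 409 units at 4.5%; over-quota: 746 units at 23%.
Pro-rata value split: in-quota = $188,034.00 × 409/1,155 = $66,585.20; over-quota = $188,034.00 − $66,585.20 = $121,448.80.
In-quota duty = $66,585.20 × 4.5% = $2,996.33. Over-quota duty = $121,448.80 × 23% = $27,933.22.
Line duty = $2,996.33 + $27,933.22 = $30,929.55.

$30,929.55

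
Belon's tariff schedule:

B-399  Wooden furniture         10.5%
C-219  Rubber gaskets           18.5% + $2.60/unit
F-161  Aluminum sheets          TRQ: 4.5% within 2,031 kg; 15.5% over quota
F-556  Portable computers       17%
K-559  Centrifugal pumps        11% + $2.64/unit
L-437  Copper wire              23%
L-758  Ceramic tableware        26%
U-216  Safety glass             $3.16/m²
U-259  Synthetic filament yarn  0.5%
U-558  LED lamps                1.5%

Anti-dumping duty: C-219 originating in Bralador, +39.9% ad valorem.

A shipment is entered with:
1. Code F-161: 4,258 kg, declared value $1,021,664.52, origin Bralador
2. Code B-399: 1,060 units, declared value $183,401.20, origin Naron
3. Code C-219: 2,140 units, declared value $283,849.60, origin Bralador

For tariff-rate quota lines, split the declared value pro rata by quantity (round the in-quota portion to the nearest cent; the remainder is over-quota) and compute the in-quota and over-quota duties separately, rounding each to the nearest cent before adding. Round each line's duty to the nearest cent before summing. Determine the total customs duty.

$295,342.31

Line 1 (F-161, Bralador, 4,258 kg, $1,021,664.52):
Code F-161 is under a tariff-rate quota (threshold 2,031 kg). In-quota: 2,031 kg at 4.5%; over-quota: 2,227 kg at 15.5%.
Pro-rata value split: in-quota = $1,021,664.52 × 2,031/4,258 = $487,318.14; over-quota = $1,021,664.52 − $487,318.14 = $534,346.38.
In-quota duty = $487,318.14 × 4.5% = $21,929.32. Over-quota duty = $534,346.38 × 15.5% = $82,823.69.
Line duty = $21,929.32 + $82,823.69 = $104,753.01.
Line 2 (B-399, Naron, 1,060 units, $183,401.20):
Base rate for B-399 is 10.5%.
Duty = $183,401.20 × 10.5% = $19,257.13.
Line 3 (C-219, Bralador, 2,140 units, $283,849.60):
Base rate for C-219 is 18.5% + $2.60/unit.
Additional duty on C-219 from Bralador: +39.9%. Applied ad valorem rate: 18.5% + 39.9% = 58.4%.
Duty = $283,849.60 × 58.4% + 2,140 × $2.60 = $171,332.17.
Total = $104,753.01 + $19,257.13 + $171,332.17 = $295,342.31.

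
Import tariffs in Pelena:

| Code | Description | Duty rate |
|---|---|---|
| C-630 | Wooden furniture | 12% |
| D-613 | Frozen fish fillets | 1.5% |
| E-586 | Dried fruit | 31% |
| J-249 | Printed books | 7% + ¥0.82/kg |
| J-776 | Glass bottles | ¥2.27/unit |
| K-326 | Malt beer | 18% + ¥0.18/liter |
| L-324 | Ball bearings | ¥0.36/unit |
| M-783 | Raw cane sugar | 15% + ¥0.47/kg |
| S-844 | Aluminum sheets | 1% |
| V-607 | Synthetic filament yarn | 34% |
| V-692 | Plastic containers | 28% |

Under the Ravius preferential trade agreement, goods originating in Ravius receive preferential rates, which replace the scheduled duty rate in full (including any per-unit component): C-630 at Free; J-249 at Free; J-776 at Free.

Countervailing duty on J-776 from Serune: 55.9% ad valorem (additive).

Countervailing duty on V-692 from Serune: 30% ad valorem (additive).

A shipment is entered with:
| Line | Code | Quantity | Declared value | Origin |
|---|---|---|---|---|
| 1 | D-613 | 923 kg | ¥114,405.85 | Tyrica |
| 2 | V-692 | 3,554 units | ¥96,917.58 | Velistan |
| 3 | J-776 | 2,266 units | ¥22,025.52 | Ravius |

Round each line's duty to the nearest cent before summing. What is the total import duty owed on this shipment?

Line 1 (D-613, Tyrica, 923 kg, ¥114,405.85):
Base rate for D-613 is 1.5%.
Duty = ¥114,405.85 × 1.5% = ¥1,716.09.
Line 2 (V-692, Velistan, 3,554 units, ¥96,917.58):
Base rate for V-692 is 28%.
The additional-duty order on V-692 targets Serune, not Velistan; it does not apply.
Duty = ¥96,917.58 × 28% = ¥27,136.92.
Line 3 (J-776, Ravius, 2,266 units, ¥22,025.52):
Base rate for J-776 is ¥2.27/unit.
Origin Ravius qualifies under the Pelena–Ravius agreement and J-776 is covered: preferential rate Free applies instead.
The additional-duty order on J-776 targets Serune, not Ravius; it does not apply.
Duty = ¥22,025.52 × 0% = ¥0.00.
Total = ¥1,716.09 + ¥27,136.92 + ¥0.00 = ¥28,853.01.

¥28,853.01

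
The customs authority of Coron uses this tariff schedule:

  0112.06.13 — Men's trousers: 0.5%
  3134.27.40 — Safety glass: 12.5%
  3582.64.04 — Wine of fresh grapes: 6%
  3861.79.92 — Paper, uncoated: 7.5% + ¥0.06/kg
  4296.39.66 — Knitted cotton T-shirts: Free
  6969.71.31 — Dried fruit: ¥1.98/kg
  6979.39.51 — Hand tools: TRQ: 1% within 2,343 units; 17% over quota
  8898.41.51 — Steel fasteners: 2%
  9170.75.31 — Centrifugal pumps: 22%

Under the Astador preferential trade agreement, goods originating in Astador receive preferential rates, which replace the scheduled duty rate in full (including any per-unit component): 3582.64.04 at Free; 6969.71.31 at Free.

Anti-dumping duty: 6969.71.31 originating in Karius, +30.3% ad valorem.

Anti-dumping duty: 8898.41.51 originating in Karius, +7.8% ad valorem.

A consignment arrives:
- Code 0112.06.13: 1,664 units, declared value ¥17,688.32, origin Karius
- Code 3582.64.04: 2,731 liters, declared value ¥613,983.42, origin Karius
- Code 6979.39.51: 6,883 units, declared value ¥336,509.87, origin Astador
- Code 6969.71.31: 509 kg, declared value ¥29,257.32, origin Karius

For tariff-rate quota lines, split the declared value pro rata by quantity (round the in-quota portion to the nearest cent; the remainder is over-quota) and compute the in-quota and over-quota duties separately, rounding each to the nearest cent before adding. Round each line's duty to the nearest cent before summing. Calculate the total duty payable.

¥85,679.03

Line 1 (0112.06.13, Karius, 1,664 units, ¥17,688.32):
Base rate for 0112.06.13 is 0.5%.
Duty = ¥17,688.32 × 0.5% = ¥88.44.
Line 2 (3582.64.04, Karius, 2,731 liters, ¥613,983.42):
Base rate for 3582.64.04 is 6%.
3582.64.04 has an FTA preferential rate, but origin Karius is not Astador; base rate stands.
Duty = ¥613,983.42 × 6% = ¥36,839.01.
Line 3 (6979.39.51, Astador, 6,883 units, ¥336,509.87):
Code 6979.39.51 is under a tariff-rate quota (threshold 2,343 units). In-quota: 2,343 units at 1%; over-quota: 4,540 units at 17%.
Pro-rata value split: in-quota = ¥336,509.87 × 2,343/6,883 = ¥114,549.27; over-quota = ¥336,509.87 − ¥114,549.27 = ¥221,960.60.
In-quota duty = ¥114,549.27 × 1% = ¥1,145.49. Over-quota duty = ¥221,960.60 × 17% = ¥37,733.30.
Line duty = ¥1,145.49 + ¥37,733.30 = ¥38,878.79.
Line 4 (6969.71.31, Karius, 509 kg, ¥29,257.32):
Base rate for 6969.71.31 is ¥1.98/kg.
6969.71.31 has an FTA preferential rate, but origin Karius is not Astador; base rate stands.
Additional duty on 6969.71.31 from Karius: +30.3% ad valorem. Applied ad valorem rate = 30.3%.
Duty = ¥29,257.32 × 30.3% + 509 × ¥1.98 = ¥9,872.79.
Total = ¥88.44 + ¥36,839.01 + ¥38,878.79 + ¥9,872.79 = ¥85,679.03.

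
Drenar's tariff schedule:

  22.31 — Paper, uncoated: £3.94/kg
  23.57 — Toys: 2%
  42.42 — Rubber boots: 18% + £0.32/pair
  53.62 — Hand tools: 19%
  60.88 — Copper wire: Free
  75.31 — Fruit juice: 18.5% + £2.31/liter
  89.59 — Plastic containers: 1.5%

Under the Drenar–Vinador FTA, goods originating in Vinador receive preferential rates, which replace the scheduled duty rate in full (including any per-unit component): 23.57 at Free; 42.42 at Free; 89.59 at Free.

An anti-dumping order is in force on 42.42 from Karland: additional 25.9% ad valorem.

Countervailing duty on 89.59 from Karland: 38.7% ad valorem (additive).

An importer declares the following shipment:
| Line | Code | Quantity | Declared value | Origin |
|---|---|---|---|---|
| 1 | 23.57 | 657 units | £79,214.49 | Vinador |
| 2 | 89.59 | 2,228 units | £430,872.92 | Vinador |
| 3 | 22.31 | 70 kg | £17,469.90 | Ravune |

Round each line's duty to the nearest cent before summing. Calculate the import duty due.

Line 1 (23.57, Vinador, 657 units, £79,214.49):
Base rate for 23.57 is 2%.
Origin Vinador qualifies under the Drenar–Vinador agreement and 23.57 is covered: preferential rate Free applies instead.
Duty = £79,214.49 × 0% = £0.00.
Line 2 (89.59, Vinador, 2,228 units, £430,872.92):
Base rate for 89.59 is 1.5%.
Origin Vinador qualifies under the Drenar–Vinador agreement and 89.59 is covered: preferential rate Free applies instead.
The additional-duty order on 89.59 targets Karland, not Vinador; it does not apply.
Duty = £430,872.92 × 0% = £0.00.
Line 3 (22.31, Ravune, 70 kg, £17,469.90):
Base rate for 22.31 is £3.94/kg.
Duty = 70 × £3.94 = £275.80.
Total = £0.00 + £0.00 + £275.80 = £275.80.

£275.80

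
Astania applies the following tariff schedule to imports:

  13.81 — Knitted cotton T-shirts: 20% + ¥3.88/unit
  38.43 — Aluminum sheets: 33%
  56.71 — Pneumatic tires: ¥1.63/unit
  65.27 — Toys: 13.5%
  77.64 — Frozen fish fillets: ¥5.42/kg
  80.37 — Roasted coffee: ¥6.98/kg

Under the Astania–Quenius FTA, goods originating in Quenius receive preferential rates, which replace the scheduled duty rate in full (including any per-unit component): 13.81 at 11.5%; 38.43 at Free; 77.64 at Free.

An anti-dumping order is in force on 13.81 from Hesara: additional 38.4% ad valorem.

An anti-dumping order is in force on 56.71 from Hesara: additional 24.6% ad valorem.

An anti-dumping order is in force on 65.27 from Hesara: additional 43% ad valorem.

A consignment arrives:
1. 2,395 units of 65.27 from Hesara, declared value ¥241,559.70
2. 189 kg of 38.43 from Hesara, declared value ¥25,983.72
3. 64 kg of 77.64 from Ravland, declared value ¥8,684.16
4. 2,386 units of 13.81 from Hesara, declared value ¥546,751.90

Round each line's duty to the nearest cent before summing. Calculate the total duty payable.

¥473,963.53

Line 1 (65.27, Hesara, 2,395 units, ¥241,559.70):
Base rate for 65.27 is 13.5%.
Additional duty on 65.27 from Hesara: +43%. Applied ad valorem rate: 13.5% + 43% = 56.5%.
Duty = ¥241,559.70 × 56.5% = ¥136,481.23.
Line 2 (38.43, Hesara, 189 kg, ¥25,983.72):
Base rate for 38.43 is 33%.
38.43 has an FTA preferential rate, but origin Hesara is not Quenius; base rate stands.
Duty = ¥25,983.72 × 33% = ¥8,574.63.
Line 3 (77.64, Ravland, 64 kg, ¥8,684.16):
Base rate for 77.64 is ¥5.42/kg.
77.64 has an FTA preferential rate, but origin Ravland is not Quenius; base rate stands.
Duty = 64 × ¥5.42 = ¥346.88.
Line 4 (13.81, Hesara, 2,386 units, ¥546,751.90):
Base rate for 13.81 is 20% + ¥3.88/unit.
13.81 has an FTA preferential rate, but origin Hesara is not Quenius; base rate stands.
Additional duty on 13.81 from Hesara: +38.4%. Applied ad valorem rate: 20% + 38.4% = 58.4%.
Duty = ¥546,751.90 × 58.4% + 2,386 × ¥3.88 = ¥328,560.79.
Total = ¥136,481.23 + ¥8,574.63 + ¥346.88 + ¥328,560.79 = ¥473,963.53.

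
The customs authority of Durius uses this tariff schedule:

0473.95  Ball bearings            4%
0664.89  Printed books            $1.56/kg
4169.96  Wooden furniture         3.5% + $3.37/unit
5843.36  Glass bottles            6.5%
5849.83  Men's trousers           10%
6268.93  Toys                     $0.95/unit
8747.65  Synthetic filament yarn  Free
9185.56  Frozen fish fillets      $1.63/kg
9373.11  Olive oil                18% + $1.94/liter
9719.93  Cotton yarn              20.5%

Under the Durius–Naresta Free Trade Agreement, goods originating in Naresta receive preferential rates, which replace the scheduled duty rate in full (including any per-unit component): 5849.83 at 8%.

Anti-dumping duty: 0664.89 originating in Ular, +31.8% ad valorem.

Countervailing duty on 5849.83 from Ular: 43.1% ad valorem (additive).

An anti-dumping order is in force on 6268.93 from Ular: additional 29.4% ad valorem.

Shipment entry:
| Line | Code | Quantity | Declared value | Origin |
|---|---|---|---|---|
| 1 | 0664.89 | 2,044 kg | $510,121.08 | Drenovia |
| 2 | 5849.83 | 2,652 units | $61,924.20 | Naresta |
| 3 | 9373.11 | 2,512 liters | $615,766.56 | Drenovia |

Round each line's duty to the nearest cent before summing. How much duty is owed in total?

$123,853.84

Line 1 (0664.89, Drenovia, 2,044 kg, $510,121.08):
Base rate for 0664.89 is $1.56/kg.
The additional-duty order on 0664.89 targets Ular, not Drenovia; it does not apply.
Duty = 2,044 × $1.56 = $3,188.64.
Line 2 (5849.83, Naresta, 2,652 units, $61,924.20):
Base rate for 5849.83 is 10%.
Origin Naresta qualifies under the Durius–Naresta agreement and 5849.83 is covered: preferential rate 8% applies instead.
The additional-duty order on 5849.83 targets Ular, not Naresta; it does not apply.
Duty = $61,924.20 × 8% = $4,953.94.
Line 3 (9373.11, Drenovia, 2,512 liters, $615,766.56):
Base rate for 9373.11 is 18% + $1.94/liter.
Duty = $615,766.56 × 18% + 2,512 × $1.94 = $115,711.26.
Total = $3,188.64 + $4,953.94 + $115,711.26 = $123,853.84.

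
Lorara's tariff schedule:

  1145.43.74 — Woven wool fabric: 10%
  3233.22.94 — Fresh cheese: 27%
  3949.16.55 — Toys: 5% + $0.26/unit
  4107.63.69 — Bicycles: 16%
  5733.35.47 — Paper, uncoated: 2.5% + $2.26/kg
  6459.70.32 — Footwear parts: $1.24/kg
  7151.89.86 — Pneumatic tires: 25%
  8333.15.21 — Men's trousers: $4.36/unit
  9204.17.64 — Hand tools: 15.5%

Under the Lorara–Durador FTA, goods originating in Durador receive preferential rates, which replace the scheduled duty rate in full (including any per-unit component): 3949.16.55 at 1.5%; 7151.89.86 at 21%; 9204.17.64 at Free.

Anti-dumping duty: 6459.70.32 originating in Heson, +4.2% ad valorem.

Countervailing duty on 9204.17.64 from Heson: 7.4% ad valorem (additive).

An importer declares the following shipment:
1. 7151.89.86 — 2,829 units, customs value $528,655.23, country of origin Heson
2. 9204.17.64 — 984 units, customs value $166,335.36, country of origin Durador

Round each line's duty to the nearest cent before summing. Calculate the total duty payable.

$132,163.81

Line 1 (7151.89.86, Heson, 2,829 units, $528,655.23):
Base rate for 7151.89.86 is 25%.
7151.89.86 has an FTA preferential rate, but origin Heson is not Durador; base rate stands.
Duty = $528,655.23 × 25% = $132,163.81.
Line 2 (9204.17.64, Durador, 984 units, $166,335.36):
Base rate for 9204.17.64 is 15.5%.
Origin Durador qualifies under the Lorara–Durador agreement and 9204.17.64 is covered: preferential rate Free applies instead.
The additional-duty order on 9204.17.64 targets Heson, not Durador; it does not apply.
Duty = $166,335.36 × 0% = $0.00.
Total = $132,163.81 + $0.00 = $132,163.81.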